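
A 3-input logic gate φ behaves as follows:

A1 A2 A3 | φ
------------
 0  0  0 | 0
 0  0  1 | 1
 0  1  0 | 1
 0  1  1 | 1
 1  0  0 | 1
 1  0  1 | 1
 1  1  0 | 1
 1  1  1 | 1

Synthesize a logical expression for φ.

The output is 1 whenever at least one input is 1 — the OR of all inputs.

φ(A1, A2, A3) = (A1 + A2) + A3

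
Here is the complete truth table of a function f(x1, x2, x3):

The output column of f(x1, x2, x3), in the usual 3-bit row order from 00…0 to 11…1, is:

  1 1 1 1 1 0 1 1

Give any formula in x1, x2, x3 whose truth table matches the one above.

f is 0 on exactly one input, (1,0,1), whose minterm is x1·¬x2·x3. So f is the negation of that single conjunction.

f(x1, x2, x3) = ~((x1 & ~x2) & x3)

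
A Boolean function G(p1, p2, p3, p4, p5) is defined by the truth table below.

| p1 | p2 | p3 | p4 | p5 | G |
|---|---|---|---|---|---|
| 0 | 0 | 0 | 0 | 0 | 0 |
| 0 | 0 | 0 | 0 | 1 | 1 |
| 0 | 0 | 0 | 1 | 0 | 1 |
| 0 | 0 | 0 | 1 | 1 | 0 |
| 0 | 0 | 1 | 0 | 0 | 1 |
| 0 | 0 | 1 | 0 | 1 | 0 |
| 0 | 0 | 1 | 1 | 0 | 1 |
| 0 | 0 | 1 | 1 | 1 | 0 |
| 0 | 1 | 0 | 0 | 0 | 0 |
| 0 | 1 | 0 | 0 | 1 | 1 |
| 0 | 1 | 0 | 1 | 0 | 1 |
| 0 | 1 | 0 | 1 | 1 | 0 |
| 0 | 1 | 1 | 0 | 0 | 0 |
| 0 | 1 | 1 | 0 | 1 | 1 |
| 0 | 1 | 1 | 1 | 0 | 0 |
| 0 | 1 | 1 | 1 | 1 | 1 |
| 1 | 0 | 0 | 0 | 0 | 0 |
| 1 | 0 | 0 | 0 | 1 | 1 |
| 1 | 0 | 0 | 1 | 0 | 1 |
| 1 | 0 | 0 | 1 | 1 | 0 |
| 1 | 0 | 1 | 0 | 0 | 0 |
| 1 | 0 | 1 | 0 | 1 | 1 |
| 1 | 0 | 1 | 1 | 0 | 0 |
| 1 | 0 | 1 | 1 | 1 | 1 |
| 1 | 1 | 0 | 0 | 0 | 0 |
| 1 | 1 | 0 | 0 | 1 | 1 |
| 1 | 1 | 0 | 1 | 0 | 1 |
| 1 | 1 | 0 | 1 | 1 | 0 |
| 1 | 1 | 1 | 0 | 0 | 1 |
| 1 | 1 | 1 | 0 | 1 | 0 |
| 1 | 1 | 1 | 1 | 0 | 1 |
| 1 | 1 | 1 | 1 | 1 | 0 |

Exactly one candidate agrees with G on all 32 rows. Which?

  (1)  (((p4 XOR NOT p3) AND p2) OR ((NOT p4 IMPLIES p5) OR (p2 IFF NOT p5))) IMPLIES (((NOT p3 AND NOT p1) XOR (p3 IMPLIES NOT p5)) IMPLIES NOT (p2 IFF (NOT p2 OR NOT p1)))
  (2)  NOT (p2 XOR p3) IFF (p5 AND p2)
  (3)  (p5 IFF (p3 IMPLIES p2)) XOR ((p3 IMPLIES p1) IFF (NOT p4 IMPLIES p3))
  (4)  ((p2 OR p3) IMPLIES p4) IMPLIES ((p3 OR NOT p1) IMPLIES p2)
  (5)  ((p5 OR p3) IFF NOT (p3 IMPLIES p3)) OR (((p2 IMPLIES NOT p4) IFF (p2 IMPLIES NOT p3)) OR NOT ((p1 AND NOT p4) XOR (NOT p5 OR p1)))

3

(1) disagrees with G on (0,0,0,0,0) (formula → 1, table → 0); rule it out.
(2) disagrees with G on (0,0,0,0,1) (formula → 0, table → 1); rule it out.
(4) disagrees with G on (0,0,0,0,1) (formula → 0, table → 1); rule it out.
(5) disagrees with G on (0,0,0,0,0) (formula → 1, table → 0); rule it out.
That leaves (3). Evaluating it on every row reproduces the table of G exactly.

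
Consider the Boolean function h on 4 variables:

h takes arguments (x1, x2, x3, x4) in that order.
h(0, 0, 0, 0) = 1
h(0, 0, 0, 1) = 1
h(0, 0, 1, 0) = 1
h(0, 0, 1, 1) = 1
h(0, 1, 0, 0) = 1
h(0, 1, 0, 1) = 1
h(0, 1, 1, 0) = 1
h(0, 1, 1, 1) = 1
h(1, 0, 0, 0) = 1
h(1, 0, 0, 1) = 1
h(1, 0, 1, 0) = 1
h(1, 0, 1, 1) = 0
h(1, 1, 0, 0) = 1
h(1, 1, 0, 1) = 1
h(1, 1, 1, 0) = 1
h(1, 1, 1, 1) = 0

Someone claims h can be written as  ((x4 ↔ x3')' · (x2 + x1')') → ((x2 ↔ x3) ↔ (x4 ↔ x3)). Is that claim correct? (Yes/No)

No

Test each input against both h and the formula:
  x1=0, x2=0, x3=0, x4=0: formula gives 1, h = 1 ✓
  x1=0, x2=0, x3=0, x4=1: formula gives 1, h = 1 ✓
  x1=0, x2=0, x3=1, x4=0: formula gives 1, h = 1 ✓
  x1=0, x2=0, x3=1, x4=1: formula gives 1, h = 1 ✓
  …
  x1=1, x2=1, x3=1, x4=1: formula gives 1, but h = 0 ✗
Row (1,1,1,1) is a counterexample, so the formula is not equivalent to h.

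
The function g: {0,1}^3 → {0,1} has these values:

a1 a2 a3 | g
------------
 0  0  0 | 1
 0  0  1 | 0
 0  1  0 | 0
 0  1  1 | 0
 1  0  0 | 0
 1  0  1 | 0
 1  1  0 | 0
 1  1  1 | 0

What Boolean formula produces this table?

The output is 1 only when every input is 0 — NOR of all inputs.

g(a1, a2, a3) = ¬((a1 ∨ a2) ∨ a3)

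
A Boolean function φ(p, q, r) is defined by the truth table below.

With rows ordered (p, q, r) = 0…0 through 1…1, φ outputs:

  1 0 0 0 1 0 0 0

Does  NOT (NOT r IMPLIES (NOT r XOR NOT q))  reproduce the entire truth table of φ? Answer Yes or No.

Yes

Test each input against both φ and the formula:
  p=0, q=0, r=0: formula gives 1, φ = 1 ✓
  p=0, q=0, r=1: formula gives 0, φ = 0 ✓
  p=0, q=1, r=0: formula gives 0, φ = 0 ✓
  p=0, q=1, r=1: formula gives 0, φ = 0 ✓
  p=1, q=0, r=0: formula gives 1, φ = 1 ✓
  …and likewise for the remaining 3 rows.
No disagreement on any input; they are logically equivalent.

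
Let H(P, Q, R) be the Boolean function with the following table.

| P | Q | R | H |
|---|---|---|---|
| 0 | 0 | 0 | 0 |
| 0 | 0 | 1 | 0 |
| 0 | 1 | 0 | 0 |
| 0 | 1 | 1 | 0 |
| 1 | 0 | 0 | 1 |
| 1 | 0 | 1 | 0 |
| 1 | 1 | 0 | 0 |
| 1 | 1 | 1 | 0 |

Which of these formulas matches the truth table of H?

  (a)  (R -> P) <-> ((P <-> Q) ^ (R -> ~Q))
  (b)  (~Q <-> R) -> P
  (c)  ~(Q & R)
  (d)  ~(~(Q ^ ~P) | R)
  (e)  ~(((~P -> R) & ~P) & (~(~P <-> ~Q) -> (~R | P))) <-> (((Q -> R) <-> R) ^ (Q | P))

e

(a): at (0,0,1) it gives 1, but H = 0 — eliminated.
(b): at (0,0,0) it gives 1, but H = 0 — eliminated.
(c): at (0,0,0) it gives 1, but H = 0 — eliminated.
(d): at (0,0,0) it gives 1, but H = 0 — eliminated.
That leaves (e). Evaluating it on every row reproduces the table of H exactly.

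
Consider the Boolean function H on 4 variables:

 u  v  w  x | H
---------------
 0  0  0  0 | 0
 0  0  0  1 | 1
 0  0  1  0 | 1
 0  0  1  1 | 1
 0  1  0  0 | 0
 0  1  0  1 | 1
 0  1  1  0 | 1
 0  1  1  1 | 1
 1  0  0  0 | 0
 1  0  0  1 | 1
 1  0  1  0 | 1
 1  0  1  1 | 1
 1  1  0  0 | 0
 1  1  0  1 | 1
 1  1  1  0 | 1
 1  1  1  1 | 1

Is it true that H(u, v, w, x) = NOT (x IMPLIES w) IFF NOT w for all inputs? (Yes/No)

Check the formula against H row by row:
  u=0, v=0, w=0, x=0: formula gives 0, H = 0 ✓
  u=0, v=0, w=0, x=1: formula gives 1, H = 1 ✓
  u=0, v=0, w=1, x=0: formula gives 1, H = 1 ✓
  u=0, v=0, w=1, x=1: formula gives 1, H = 1 ✓
  …and likewise for the remaining 12 rows.
No disagreement on any input; they are logically equivalent.

Yes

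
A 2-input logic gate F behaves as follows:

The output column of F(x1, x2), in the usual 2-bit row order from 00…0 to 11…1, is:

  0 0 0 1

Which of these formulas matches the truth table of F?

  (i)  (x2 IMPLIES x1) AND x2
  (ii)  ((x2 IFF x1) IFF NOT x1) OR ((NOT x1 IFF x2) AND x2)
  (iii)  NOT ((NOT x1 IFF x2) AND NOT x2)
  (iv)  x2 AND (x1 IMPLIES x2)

i

(ii): at (0,0) it gives 1, but F = 0 — eliminated.
(iii): at (0,0) it gives 1, but F = 0 — eliminated.
(iv): at (0,1) it gives 1, but F = 0 — eliminated.
That leaves (i). Evaluating it on every row reproduces the table of F exactly.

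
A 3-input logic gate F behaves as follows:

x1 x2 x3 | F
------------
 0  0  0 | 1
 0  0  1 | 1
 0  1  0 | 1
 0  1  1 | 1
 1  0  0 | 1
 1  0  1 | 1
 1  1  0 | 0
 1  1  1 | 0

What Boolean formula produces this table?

The 0-rows are (1,1,0), (1,1,1). Take each as a conjunction (x1·x2·¬x3, x1·x2·x3), form their disjunction, and complement — that gives a formula that is 1 everywhere F is.

F(x1, x2, x3) = ¬(((x1 ∧ x2) ∧ ¬x3) ∨ ((x1 ∧ x2) ∧ x3))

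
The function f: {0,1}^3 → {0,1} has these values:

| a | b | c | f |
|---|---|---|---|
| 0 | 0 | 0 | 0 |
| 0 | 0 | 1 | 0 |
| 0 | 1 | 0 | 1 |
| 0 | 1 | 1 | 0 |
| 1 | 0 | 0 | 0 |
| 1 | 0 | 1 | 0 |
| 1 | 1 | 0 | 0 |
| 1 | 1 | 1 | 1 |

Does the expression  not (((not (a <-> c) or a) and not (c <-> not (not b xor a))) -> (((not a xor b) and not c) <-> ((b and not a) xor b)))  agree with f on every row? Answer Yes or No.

No

Test each input against both f and the formula:
  a=0, b=0, c=0: formula gives 0, f = 0 ✓
  a=0, b=0, c=1: formula gives 0, f = 0 ✓
  a=0, b=1, c=0: formula gives 0, but f = 1 ✗
Row (0,1,0) is a counterexample, so the formula is not equivalent to f.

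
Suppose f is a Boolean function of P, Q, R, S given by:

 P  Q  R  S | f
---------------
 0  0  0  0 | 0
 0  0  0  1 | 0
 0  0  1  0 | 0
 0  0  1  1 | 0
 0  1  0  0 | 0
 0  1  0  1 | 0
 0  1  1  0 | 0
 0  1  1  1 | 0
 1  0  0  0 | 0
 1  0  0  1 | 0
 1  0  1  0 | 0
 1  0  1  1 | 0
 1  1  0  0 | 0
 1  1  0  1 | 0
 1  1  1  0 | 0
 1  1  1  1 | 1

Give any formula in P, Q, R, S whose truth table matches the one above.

The output is 1 only when every input is 1 — the AND of all inputs.

f(P, Q, R, S) = ((P · Q) · R) · S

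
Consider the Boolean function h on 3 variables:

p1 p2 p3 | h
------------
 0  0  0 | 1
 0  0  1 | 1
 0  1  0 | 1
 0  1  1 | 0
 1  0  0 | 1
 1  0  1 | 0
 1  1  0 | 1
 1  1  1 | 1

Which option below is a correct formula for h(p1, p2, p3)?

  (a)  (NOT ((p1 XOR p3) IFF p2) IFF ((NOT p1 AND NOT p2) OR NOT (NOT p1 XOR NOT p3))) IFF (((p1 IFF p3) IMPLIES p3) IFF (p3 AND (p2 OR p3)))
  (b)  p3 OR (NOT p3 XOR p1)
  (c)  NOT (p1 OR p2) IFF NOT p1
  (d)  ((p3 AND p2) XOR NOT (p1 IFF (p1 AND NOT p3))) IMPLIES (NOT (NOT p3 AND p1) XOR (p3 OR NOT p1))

d

(a) fails at (0,0,0): the formula yields 0, h is 1.
(b) fails at (0,1,1): the formula yields 1, h is 0.
(c) fails at (0,1,0): the formula yields 0, h is 1.
(d) is the remaining candidate, and it agrees with h on all 8 inputs.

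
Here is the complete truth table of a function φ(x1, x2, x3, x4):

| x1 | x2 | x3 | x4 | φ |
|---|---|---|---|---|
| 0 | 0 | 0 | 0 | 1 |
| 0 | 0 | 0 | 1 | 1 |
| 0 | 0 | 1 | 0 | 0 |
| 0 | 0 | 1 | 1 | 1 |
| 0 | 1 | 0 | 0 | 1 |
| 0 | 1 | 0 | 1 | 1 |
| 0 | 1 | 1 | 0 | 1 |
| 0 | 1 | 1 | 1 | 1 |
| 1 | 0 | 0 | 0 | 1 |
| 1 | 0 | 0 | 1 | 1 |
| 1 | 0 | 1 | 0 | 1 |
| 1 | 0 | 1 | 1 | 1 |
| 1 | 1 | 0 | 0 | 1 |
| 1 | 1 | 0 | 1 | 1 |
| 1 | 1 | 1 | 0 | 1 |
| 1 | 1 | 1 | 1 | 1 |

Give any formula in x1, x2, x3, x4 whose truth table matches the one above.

φ is 0 on exactly one input, (0,0,1,0), whose minterm is ¬x1·¬x2·x3·¬x4. So φ is the negation of that single conjunction.

φ(x1, x2, x3, x4) = ~(((~x1 & ~x2) & x3) & ~x4)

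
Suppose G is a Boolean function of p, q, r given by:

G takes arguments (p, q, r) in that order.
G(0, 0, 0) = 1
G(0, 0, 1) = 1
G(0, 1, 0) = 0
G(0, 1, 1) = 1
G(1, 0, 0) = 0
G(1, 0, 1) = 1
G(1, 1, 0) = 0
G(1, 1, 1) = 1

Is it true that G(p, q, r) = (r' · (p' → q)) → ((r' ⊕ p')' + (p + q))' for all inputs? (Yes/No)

Yes

Test each input against both G and the formula:
  p=0, q=0, r=0: formula gives 1, G = 1 ✓
  p=0, q=0, r=1: formula gives 1, G = 1 ✓
  p=0, q=1, r=0: formula gives 0, G = 0 ✓
  p=0, q=1, r=1: formula gives 1, G = 1 ✓
  p=1, q=0, r=0: formula gives 0, G = 0 ✓
  … (the remaining 3 rows also agree.)
Every row agrees, so the formula is equivalent.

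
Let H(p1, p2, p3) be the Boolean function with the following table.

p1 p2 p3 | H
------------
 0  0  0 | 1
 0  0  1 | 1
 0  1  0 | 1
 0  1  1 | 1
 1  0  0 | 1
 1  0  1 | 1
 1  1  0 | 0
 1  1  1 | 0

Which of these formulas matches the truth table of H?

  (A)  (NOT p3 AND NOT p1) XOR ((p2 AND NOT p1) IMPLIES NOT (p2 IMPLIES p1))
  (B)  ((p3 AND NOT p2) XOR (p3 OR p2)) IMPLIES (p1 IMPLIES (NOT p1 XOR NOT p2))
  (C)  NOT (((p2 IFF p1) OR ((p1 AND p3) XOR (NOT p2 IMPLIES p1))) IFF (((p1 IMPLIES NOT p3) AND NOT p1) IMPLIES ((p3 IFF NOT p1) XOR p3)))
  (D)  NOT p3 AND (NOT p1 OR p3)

B

(A) disagrees with H on (0,0,0) (formula → 0, table → 1); rule it out.
(C) disagrees with H on (1,0,0) (formula → 0, table → 1); rule it out.
(D) disagrees with H on (0,0,1) (formula → 0, table → 1); rule it out.
Only (B) survives; checking it on all 8 rows confirms it matches H.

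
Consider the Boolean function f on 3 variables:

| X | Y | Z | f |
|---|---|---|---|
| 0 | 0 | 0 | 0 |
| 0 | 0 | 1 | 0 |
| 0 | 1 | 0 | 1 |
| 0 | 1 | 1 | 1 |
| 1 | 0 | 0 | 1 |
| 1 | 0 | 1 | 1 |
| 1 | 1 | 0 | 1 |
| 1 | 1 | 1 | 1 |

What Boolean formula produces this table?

The 0-rows are (0,0,0), (0,0,1). Take each as a conjunction (¬X·¬Y·¬Z, ¬X·¬Y·Z), form their disjunction, and complement — that gives a formula that is 1 everywhere f is.

f(X, Y, Z) = not (((not X and not Y) and not Z) or ((not X and not Y) and Z))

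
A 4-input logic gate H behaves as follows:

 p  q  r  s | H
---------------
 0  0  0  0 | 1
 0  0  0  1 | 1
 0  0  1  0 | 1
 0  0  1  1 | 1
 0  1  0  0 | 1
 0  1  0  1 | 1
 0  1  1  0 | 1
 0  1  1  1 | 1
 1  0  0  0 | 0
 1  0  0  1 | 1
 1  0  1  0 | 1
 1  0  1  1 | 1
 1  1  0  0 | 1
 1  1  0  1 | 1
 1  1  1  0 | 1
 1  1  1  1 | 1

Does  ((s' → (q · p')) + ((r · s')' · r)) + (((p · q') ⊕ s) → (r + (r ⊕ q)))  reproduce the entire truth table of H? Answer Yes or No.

Evaluate ((s' → (q · p')) + ((r · s')' · r)) + (((p · q') ⊕ s) → (r + (r ⊕ q))) on each row and compare to H:
  p=0, q=0, r=0, s=0: formula gives 1, H = 1 ✓
  p=0, q=0, r=0, s=1: formula gives 1, H = 1 ✓
  p=0, q=0, r=1, s=0: formula gives 1, H = 1 ✓
  p=0, q=0, r=1, s=1: formula gives 1, H = 1 ✓
  … (the remaining 12 rows also agree.)
No disagreement on any input; they are logically equivalent.

Yes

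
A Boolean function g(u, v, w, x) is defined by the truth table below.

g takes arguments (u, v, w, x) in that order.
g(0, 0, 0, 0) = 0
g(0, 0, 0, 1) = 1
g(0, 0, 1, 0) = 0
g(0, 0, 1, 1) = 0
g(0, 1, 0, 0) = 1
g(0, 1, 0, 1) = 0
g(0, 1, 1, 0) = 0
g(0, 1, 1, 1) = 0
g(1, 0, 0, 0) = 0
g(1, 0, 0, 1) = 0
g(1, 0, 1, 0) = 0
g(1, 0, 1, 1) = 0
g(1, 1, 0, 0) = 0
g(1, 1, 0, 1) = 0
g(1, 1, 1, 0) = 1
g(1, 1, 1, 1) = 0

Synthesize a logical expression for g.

g(u, v, w, x) = ((((¬u ∧ ¬v) ∧ ¬w) ∧ x) ∨ (((¬u ∧ v) ∧ ¬w) ∧ ¬x)) ∨ (((u ∧ v) ∧ w) ∧ ¬x)

The 1-rows are (0,0,0,1), (0,1,0,0), (1,1,1,0). Each contributes one minterm — ¬u·¬v·¬w·x; ¬u·v·¬w·¬x; u·v·w·¬x — and their disjunction is a sum-of-products form of g.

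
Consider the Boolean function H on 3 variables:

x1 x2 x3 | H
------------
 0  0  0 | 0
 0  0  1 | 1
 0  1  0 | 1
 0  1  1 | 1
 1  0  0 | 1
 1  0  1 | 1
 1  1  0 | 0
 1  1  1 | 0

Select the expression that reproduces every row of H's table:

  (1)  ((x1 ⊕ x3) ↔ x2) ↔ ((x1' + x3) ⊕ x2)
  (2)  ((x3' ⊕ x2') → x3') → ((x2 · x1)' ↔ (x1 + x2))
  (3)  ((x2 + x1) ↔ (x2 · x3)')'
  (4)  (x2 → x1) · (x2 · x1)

2

(1) fails at (0,0,0): the formula yields 1, H is 0.
(3) fails at (0,0,0): the formula yields 1, H is 0.
(4) fails at (0,0,1): the formula yields 0, H is 1.
Only (2) survives; checking it on all 8 rows confirms it matches H.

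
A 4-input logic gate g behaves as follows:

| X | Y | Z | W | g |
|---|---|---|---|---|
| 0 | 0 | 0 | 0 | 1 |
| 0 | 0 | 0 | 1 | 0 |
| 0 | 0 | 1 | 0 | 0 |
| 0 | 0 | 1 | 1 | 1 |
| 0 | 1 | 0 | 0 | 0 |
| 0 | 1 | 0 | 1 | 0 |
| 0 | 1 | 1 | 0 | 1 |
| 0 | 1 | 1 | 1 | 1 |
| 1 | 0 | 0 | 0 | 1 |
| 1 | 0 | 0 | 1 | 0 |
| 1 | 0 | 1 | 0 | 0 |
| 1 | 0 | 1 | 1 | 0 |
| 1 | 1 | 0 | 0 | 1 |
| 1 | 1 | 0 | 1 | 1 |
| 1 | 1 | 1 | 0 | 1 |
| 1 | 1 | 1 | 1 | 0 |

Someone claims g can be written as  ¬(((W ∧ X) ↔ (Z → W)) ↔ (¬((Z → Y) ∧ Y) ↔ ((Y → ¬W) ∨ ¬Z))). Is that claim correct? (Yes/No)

Check the formula against g row by row:
  X=0, Y=0, Z=0, W=0: formula gives 1, g = 1 ✓
  X=0, Y=0, Z=0, W=1: formula gives 1, but g = 0 ✗
Row (0,0,0,1) is a counterexample, so the formula is not equivalent to g.

No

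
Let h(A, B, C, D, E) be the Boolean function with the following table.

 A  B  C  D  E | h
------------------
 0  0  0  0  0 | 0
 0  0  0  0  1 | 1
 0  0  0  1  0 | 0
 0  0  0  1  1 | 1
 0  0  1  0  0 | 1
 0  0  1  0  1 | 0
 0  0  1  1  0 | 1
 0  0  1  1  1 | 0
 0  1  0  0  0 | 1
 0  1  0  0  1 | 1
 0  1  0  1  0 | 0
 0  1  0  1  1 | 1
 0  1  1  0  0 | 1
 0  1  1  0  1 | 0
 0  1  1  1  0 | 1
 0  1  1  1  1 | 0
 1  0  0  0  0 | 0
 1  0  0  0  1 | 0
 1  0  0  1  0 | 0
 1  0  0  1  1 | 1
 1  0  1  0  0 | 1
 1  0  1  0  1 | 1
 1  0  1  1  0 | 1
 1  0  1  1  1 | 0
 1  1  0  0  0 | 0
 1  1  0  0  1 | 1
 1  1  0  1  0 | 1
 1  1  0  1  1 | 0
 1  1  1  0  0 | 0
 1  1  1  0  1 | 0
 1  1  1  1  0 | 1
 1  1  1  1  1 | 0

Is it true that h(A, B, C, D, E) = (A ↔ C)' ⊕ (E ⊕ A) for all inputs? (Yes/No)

Evaluate (A ↔ C)' ⊕ (E ⊕ A) on each row and compare to h:
  A=0, B=0, C=0, D=0, E=0: formula gives 0, h = 0 ✓
  A=0, B=0, C=0, D=0, E=1: formula gives 1, h = 1 ✓
  A=0, B=0, C=0, D=1, E=0: formula gives 0, h = 0 ✓
  A=0, B=0, C=0, D=1, E=1: formula gives 1, h = 1 ✓
  …
  A=0, B=1, C=0, D=0, E=0: formula gives 0, but h = 1 ✗
Since they disagree at (0,1,0,0,0), the expression is not a correct formula for h.

No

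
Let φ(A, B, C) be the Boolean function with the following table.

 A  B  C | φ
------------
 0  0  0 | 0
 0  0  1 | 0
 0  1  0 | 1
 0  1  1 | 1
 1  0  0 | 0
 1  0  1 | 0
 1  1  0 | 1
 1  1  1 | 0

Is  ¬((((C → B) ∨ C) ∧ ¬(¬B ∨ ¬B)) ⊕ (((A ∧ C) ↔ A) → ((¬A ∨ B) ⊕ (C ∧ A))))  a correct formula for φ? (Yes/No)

Yes

Check the formula against φ row by row:
  A=0, B=0, C=0: formula gives 0, φ = 0 ✓
  A=0, B=0, C=1: formula gives 0, φ = 0 ✓
  A=0, B=1, C=0: formula gives 1, φ = 1 ✓
  A=0, B=1, C=1: formula gives 1, φ = 1 ✓
  A=1, B=0, C=0: formula gives 0, φ = 0 ✓
  … (the remaining 3 rows also agree.)
No disagreement on any input; they are logically equivalent.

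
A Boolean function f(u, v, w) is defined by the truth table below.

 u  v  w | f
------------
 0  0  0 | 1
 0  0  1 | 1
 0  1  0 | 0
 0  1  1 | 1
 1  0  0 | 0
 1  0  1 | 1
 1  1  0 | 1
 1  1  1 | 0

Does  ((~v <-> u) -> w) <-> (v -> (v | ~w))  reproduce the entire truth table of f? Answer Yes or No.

No

Test each input against both f and the formula:
  u=0, v=0, w=0: formula gives 1, f = 1 ✓
  u=0, v=0, w=1: formula gives 1, f = 1 ✓
  u=0, v=1, w=0: formula gives 0, f = 0 ✓
  u=0, v=1, w=1: formula gives 1, f = 1 ✓
  u=1, v=0, w=0: formula gives 0, f = 0 ✓
  …
  u=1, v=1, w=1: formula gives 1, but f = 0 ✗
Since they disagree at (1,1,1), the expression is not a correct formula for f.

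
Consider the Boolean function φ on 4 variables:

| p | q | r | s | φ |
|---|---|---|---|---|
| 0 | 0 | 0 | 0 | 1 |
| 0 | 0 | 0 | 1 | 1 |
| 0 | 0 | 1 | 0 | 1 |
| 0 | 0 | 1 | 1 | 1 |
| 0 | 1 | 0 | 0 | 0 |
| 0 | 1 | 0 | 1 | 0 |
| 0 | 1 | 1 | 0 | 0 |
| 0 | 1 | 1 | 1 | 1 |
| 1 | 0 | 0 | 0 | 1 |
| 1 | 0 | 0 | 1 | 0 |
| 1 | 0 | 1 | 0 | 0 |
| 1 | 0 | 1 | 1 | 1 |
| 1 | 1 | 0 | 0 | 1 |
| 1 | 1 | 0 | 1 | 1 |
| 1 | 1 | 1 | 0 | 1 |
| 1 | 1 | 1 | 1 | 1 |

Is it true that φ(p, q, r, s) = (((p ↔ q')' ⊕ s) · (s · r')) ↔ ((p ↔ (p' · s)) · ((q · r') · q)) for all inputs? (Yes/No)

No

Check the formula against φ row by row:
  p=0, q=0, r=0, s=0: formula gives 1, φ = 1 ✓
  p=0, q=0, r=0, s=1: formula gives 1, φ = 1 ✓
  p=0, q=0, r=1, s=0: formula gives 1, φ = 1 ✓
  p=0, q=0, r=1, s=1: formula gives 1, φ = 1 ✓
  …
  p=0, q=1, r=1, s=0: formula gives 1, but φ = 0 ✗
A single disagreement suffices: at (0,1,1,0) they differ, so the formula does not compute φ.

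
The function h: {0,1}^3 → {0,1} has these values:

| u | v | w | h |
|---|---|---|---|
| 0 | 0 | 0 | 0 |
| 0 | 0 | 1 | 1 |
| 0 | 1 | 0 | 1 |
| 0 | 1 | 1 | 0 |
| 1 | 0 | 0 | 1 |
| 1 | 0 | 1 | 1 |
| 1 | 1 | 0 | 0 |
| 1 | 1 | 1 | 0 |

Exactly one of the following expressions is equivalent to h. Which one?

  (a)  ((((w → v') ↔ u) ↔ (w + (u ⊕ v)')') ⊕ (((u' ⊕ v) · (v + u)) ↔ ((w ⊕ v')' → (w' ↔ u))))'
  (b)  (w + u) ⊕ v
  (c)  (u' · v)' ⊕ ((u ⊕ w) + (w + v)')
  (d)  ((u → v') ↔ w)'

b

(a) disagrees with h on (0,0,1) (formula → 0, table → 1); rule it out.
(c) disagrees with h on (0,0,1) (formula → 0, table → 1); rule it out.
(d) disagrees with h on (0,0,0) (formula → 1, table → 0); rule it out.
That leaves (b). Evaluating it on every row reproduces the table of h exactly.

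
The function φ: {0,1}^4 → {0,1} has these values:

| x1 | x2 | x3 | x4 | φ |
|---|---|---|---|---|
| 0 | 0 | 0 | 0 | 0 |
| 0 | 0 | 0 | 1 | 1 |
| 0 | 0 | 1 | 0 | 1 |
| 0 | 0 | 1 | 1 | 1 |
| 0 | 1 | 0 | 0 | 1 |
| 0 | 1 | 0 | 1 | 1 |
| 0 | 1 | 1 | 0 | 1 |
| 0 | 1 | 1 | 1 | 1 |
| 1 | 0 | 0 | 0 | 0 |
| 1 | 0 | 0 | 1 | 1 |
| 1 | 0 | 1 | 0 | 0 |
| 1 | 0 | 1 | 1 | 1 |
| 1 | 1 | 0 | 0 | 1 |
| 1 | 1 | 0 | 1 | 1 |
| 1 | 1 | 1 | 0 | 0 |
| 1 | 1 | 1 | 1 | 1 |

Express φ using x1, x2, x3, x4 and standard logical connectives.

The 0-rows are (0,0,0,0), (1,0,0,0), (1,0,1,0), (1,1,1,0). Take each as a conjunction (¬x1·¬x2·¬x3·¬x4, x1·¬x2·¬x3·¬x4, x1·¬x2·x3·¬x4, x1·x2·x3·¬x4), form their disjunction, and complement — that gives a formula that is 1 everywhere φ is.

φ(x1, x2, x3, x4) = ¬((((((¬x1 ∧ ¬x2) ∧ ¬x3) ∧ ¬x4) ∨ (((x1 ∧ ¬x2) ∧ ¬x3) ∧ ¬x4)) ∨ (((x1 ∧ ¬x2) ∧ x3) ∧ ¬x4)) ∨ (((x1 ∧ x2) ∧ x3) ∧ ¬x4))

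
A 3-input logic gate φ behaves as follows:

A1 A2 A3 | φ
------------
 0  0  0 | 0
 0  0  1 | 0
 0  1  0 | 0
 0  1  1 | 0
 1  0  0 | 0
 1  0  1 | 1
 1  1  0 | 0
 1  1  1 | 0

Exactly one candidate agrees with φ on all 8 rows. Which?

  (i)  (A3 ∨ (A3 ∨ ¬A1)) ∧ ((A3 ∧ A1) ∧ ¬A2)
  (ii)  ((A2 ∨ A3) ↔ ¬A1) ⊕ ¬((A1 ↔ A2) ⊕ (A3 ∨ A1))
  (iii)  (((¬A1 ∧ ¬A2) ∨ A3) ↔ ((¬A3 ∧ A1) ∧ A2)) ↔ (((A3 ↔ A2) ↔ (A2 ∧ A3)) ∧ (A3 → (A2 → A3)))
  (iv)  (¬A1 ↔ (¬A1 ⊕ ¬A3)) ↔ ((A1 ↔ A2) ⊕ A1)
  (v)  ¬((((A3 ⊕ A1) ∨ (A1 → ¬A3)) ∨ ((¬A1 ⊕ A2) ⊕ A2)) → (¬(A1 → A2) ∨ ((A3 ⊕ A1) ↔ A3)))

(ii) fails at (0,1,1): the formula yields 1, φ is 0.
(iii) fails at (0,0,0): the formula yields 1, φ is 0.
(iv) fails at (0,0,1): the formula yields 1, φ is 0.
(v) fails at (1,0,1): the formula yields 0, φ is 1.
That leaves (i). Evaluating it on every row reproduces the table of φ exactly.

i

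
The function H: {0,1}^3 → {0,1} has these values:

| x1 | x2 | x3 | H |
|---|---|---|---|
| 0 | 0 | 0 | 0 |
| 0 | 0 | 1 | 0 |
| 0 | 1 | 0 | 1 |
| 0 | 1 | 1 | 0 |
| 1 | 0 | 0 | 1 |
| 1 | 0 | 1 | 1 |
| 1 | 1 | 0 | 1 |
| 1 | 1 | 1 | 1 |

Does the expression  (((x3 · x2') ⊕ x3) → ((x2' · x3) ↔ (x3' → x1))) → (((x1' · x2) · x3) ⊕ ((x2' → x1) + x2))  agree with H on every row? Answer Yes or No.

Evaluate (((x3 · x2') ⊕ x3) → ((x2' · x3) ↔ (x3' → x1))) → (((x1' · x2) · x3) ⊕ ((x2' → x1) + x2)) on each row and compare to H:
  x1=0, x2=0, x3=0: formula gives 0, H = 0 ✓
  x1=0, x2=0, x3=1: formula gives 0, H = 0 ✓
  x1=0, x2=1, x3=0: formula gives 1, H = 1 ✓
  x1=0, x2=1, x3=1: formula gives 1, but H = 0 ✗
A single disagreement suffices: at (0,1,1) they differ, so the formula does not compute H.

No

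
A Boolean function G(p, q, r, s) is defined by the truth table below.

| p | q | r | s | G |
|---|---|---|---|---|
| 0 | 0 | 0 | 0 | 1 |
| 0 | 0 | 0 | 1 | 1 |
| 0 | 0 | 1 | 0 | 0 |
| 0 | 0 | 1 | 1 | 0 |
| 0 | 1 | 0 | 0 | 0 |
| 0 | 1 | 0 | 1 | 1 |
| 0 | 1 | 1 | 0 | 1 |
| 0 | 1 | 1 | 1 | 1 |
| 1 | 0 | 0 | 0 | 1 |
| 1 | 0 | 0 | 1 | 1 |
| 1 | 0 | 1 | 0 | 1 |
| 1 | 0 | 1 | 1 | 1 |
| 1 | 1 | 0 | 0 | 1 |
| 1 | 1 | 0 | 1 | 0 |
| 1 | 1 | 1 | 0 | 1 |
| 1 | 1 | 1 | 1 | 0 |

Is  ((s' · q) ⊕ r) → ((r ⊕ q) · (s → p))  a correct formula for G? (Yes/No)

No

Test each input against both G and the formula:
  p=0, q=0, r=0, s=0: formula gives 1, G = 1 ✓
  p=0, q=0, r=0, s=1: formula gives 1, G = 1 ✓
  p=0, q=0, r=1, s=0: formula gives 1, but G = 0 ✗
A single disagreement suffices: at (0,0,1,0) they differ, so the formula does not compute G.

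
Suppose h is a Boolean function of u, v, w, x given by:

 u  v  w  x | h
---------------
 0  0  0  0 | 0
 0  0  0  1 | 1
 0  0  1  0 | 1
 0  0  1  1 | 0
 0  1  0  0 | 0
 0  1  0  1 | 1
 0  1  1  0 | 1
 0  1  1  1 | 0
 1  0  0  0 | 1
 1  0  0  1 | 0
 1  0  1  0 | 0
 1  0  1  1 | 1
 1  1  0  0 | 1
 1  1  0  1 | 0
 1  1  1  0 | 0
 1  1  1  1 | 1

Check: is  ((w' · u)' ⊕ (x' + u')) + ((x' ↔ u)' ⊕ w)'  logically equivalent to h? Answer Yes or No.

Yes

Evaluate ((w' · u)' ⊕ (x' + u')) + ((x' ↔ u)' ⊕ w)' on each row and compare to h:
  u=0, v=0, w=0, x=0: formula gives 0, h = 0 ✓
  u=0, v=0, w=0, x=1: formula gives 1, h = 1 ✓
  u=0, v=0, w=1, x=0: formula gives 1, h = 1 ✓
  u=0, v=0, w=1, x=1: formula gives 0, h = 0 ✓
  …and likewise for the remaining 12 rows.
Every row agrees, so the formula is equivalent.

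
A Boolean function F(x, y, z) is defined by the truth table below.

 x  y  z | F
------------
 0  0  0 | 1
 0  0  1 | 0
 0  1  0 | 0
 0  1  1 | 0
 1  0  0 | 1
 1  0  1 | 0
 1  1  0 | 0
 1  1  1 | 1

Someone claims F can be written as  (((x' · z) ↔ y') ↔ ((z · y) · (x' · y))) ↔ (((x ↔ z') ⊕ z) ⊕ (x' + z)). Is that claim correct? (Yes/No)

Test each input against both F and the formula:
  x=0, y=0, z=0: formula gives 1, F = 1 ✓
  x=0, y=0, z=1: formula gives 0, F = 0 ✓
  x=0, y=1, z=0: formula gives 0, F = 0 ✓
  x=0, y=1, z=1: formula gives 0, F = 0 ✓
  x=1, y=0, z=0: formula gives 1, F = 1 ✓
  … (the remaining 3 rows also agree.)
All 8 rows match — the expression computes F exactly.

Yes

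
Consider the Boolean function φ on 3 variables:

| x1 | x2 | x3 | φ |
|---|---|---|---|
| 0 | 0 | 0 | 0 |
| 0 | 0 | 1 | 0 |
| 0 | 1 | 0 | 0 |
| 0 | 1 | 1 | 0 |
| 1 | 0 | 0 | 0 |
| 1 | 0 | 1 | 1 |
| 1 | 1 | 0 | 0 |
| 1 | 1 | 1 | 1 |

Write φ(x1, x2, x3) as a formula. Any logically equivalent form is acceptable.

φ=1 on 2 inputs: (1,0,1), (1,1,1). Reading each as a conjunction of literals (x1·¬x2·x3, x1·x2·x3) and taking the OR gives the canonical DNF.

φ(x1, x2, x3) = ((x1 and not x2) and x3) or ((x1 and x2) and x3)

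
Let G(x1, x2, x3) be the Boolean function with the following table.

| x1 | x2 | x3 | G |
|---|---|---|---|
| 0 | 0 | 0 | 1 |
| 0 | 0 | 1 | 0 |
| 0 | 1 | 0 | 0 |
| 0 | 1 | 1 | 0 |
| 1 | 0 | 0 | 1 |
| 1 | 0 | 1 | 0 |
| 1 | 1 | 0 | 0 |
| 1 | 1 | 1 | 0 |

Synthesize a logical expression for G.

G(x1, x2, x3) = ((NOT x1 AND NOT x2) AND NOT x3) OR ((x1 AND NOT x2) AND NOT x3)

G=1 on 2 inputs: (0,0,0), (1,0,0). Reading each as a conjunction of literals (¬x1·¬x2·¬x3, x1·¬x2·¬x3) and taking the OR gives the canonical DNF.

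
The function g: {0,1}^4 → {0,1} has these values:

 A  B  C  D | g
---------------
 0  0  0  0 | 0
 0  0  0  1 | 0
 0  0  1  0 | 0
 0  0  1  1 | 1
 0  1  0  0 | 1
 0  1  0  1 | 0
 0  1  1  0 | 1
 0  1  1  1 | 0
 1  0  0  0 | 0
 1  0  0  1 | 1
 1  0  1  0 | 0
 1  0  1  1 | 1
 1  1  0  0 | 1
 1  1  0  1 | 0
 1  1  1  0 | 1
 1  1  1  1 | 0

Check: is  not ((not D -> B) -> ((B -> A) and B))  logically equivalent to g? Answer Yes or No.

No

Check the formula against g row by row:
  A=0, B=0, C=0, D=0: formula gives 0, g = 0 ✓
  A=0, B=0, C=0, D=1: formula gives 1, but g = 0 ✗
A single disagreement suffices: at (0,0,0,1) they differ, so the formula does not compute g.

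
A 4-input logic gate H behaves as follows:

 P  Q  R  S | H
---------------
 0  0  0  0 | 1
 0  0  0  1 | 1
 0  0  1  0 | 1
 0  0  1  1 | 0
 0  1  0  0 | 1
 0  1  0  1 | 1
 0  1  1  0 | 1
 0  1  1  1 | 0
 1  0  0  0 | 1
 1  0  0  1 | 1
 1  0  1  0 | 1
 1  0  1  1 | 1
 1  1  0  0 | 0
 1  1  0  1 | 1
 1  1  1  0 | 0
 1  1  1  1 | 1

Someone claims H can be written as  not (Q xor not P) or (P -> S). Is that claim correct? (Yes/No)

No

Evaluate not (Q xor not P) or (P -> S) on each row and compare to H:
  P=0, Q=0, R=0, S=0: formula gives 1, H = 1 ✓
  P=0, Q=0, R=0, S=1: formula gives 1, H = 1 ✓
  P=0, Q=0, R=1, S=0: formula gives 1, H = 1 ✓
  P=0, Q=0, R=1, S=1: formula gives 1, but H = 0 ✗
Row (0,0,1,1) is a counterexample, so the formula is not equivalent to H.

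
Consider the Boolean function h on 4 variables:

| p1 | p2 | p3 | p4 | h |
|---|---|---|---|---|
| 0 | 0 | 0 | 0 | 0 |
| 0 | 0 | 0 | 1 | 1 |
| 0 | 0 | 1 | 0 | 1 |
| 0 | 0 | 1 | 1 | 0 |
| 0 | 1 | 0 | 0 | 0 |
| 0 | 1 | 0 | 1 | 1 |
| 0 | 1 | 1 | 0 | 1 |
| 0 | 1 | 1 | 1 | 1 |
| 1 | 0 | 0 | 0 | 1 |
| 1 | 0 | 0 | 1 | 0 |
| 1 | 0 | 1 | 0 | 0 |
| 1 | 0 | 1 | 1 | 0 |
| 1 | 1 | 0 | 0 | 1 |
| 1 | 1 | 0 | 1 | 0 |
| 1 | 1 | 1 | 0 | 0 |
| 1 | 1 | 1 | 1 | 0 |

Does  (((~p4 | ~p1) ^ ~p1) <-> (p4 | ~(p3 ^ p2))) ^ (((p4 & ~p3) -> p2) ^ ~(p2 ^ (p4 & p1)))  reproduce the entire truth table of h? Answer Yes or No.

No

Evaluate (((~p4 | ~p1) ^ ~p1) <-> (p4 | ~(p3 ^ p2))) ^ (((p4 & ~p3) -> p2) ^ ~(p2 ^ (p4 & p1))) on each row and compare to h:
  p1=0, p2=0, p3=0, p4=0: formula gives 0, h = 0 ✓
  p1=0, p2=0, p3=0, p4=1: formula gives 1, h = 1 ✓
  p1=0, p2=0, p3=1, p4=0: formula gives 1, h = 1 ✓
  p1=0, p2=0, p3=1, p4=1: formula gives 0, h = 0 ✓
  …
  p1=1, p2=0, p3=1, p4=1: formula gives 1, but h = 0 ✗
Row (1,0,1,1) is a counterexample, so the formula is not equivalent to h.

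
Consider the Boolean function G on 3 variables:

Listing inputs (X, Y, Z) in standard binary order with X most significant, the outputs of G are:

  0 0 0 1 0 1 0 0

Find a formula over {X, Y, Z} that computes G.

G(X, Y, Z) = ((X' · Y) · Z) + ((X · Y') · Z)

The 1-rows are (0,1,1), (1,0,1). Each contributes one minterm — ¬X·Y·Z; X·¬Y·Z — and their disjunction is a sum-of-products form of G.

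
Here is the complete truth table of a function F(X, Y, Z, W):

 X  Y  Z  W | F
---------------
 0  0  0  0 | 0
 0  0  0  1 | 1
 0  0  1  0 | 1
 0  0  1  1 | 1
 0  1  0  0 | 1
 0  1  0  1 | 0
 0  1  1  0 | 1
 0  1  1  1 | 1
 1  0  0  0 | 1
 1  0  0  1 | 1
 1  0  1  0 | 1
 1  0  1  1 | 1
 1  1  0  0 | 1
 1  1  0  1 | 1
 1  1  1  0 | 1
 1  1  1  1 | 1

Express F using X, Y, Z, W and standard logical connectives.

The 0-rows are (0,0,0,0), (0,1,0,1). Take each as a conjunction (¬X·¬Y·¬Z·¬W, ¬X·Y·¬Z·W), form their disjunction, and complement — that gives a formula that is 1 everywhere F is.

F(X, Y, Z, W) = ¬((((¬X ∧ ¬Y) ∧ ¬Z) ∧ ¬W) ∨ (((¬X ∧ Y) ∧ ¬Z) ∧ W))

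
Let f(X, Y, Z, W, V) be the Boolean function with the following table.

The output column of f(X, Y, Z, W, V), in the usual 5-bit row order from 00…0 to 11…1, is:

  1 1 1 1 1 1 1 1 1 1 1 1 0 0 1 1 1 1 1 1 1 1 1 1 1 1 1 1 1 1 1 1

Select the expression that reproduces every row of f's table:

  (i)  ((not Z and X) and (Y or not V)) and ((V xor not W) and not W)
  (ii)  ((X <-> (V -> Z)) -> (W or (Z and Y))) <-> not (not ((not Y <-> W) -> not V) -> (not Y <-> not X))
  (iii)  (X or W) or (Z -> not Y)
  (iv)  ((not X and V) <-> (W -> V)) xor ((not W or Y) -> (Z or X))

iii

(i) disagrees with f on (0,0,0,0,0) (formula → 0, table → 1); rule it out.
(ii) disagrees with f on (0,0,0,0,0) (formula → 0, table → 1); rule it out.
(iv) disagrees with f on (0,0,0,0,0) (formula → 0, table → 1); rule it out.
That leaves (iii). Evaluating it on every row reproduces the table of f exactly.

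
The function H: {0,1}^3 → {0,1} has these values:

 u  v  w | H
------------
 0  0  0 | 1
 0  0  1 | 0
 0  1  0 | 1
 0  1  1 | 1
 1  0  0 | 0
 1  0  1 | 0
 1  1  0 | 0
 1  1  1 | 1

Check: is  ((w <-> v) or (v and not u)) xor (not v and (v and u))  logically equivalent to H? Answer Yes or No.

No

Evaluate ((w <-> v) or (v and not u)) xor (not v and (v and u)) on each row and compare to H:
  u=0, v=0, w=0: formula gives 1, H = 1 ✓
  u=0, v=0, w=1: formula gives 0, H = 0 ✓
  u=0, v=1, w=0: formula gives 1, H = 1 ✓
  u=0, v=1, w=1: formula gives 1, H = 1 ✓
  u=1, v=0, w=0: formula gives 1, but H = 0 ✗
A single disagreement suffices: at (1,0,0) they differ, so the formula does not compute H.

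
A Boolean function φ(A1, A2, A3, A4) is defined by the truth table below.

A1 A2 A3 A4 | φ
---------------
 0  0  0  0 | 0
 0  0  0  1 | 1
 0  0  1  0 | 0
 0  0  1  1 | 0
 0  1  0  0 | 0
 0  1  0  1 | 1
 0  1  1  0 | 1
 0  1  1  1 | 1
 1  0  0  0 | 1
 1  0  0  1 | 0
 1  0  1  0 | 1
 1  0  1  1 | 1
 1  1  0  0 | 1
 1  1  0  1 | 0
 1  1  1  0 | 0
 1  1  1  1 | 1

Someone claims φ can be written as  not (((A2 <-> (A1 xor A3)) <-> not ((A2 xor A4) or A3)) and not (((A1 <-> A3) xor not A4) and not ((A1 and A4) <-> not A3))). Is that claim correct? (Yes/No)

Test each input against both φ and the formula:
  A1=0, A2=0, A3=0, A4=0: formula gives 0, φ = 0 ✓
  A1=0, A2=0, A3=0, A4=1: formula gives 1, φ = 1 ✓
  A1=0, A2=0, A3=1, A4=0: formula gives 0, φ = 0 ✓
  A1=0, A2=0, A3=1, A4=1: formula gives 0, φ = 0 ✓
  … (the remaining 12 rows also agree.)
Every row agrees, so the formula is equivalent.

Yes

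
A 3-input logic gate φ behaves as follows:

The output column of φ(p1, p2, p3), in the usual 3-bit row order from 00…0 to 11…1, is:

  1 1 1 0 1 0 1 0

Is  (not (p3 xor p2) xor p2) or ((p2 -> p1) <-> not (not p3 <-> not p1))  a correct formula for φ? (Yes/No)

Check the formula against φ row by row:
  p1=0, p2=0, p3=0: formula gives 1, φ = 1 ✓
  p1=0, p2=0, p3=1: formula gives 1, φ = 1 ✓
  p1=0, p2=1, p3=0: formula gives 1, φ = 1 ✓
  p1=0, p2=1, p3=1: formula gives 0, φ = 0 ✓
  p1=1, p2=0, p3=0: formula gives 1, φ = 1 ✓
  … (the remaining 3 rows also agree.)
Every row agrees, so the formula is equivalent.

Yes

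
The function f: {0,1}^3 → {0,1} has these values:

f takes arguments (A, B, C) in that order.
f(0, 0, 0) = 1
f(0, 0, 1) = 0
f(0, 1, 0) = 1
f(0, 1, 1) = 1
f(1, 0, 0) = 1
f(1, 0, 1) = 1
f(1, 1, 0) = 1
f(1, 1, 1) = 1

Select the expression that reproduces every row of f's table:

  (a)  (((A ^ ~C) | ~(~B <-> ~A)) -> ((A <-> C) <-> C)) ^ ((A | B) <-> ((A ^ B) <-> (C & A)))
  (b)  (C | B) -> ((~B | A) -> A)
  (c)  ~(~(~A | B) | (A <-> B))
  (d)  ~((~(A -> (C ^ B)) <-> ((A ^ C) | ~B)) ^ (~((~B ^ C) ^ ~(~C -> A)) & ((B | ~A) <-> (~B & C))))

b

(a) fails at (0,0,0): the formula yields 0, f is 1.
(c) fails at (0,0,0): the formula yields 0, f is 1.
(d) fails at (0,1,0): the formula yields 0, f is 1.
That leaves (b). Evaluating it on every row reproduces the table of f exactly.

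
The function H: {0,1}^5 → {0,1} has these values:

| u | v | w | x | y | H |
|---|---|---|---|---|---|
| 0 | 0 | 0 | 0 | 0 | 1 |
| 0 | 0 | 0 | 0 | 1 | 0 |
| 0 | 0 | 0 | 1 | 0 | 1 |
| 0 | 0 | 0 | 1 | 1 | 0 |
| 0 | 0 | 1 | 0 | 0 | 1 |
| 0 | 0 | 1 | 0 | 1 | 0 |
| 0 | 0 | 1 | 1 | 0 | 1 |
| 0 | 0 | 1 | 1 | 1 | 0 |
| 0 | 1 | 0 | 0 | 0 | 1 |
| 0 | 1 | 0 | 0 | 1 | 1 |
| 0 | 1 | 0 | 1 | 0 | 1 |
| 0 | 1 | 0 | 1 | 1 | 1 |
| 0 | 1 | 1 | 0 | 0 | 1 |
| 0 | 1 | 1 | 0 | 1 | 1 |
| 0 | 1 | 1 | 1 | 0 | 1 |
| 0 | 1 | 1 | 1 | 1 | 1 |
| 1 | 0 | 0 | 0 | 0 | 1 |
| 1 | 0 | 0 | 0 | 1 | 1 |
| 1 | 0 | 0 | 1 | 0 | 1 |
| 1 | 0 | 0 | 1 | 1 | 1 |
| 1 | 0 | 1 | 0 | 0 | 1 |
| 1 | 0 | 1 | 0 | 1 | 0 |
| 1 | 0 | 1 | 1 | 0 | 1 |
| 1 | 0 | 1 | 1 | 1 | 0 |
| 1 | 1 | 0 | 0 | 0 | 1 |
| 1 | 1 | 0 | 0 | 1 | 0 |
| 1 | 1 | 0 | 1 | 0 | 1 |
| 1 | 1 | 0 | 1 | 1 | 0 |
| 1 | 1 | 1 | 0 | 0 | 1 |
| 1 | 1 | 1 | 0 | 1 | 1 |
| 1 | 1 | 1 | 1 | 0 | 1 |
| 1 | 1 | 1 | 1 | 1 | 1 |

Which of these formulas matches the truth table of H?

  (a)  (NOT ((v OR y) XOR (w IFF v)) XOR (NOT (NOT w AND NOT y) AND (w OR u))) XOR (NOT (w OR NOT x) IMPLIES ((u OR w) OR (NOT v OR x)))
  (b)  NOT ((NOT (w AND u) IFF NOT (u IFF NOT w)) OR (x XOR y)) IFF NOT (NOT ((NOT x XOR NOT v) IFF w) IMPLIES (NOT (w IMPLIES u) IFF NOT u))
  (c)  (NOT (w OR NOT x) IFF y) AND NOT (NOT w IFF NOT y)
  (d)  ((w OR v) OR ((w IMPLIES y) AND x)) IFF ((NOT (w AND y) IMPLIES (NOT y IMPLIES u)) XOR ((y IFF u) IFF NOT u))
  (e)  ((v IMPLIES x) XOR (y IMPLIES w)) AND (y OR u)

a

(b) fails at (0,0,0,0,1): the formula yields 1, H is 0.
(c) fails at (0,0,0,0,0): the formula yields 0, H is 1.
(d) fails at (0,0,0,0,0): the formula yields 0, H is 1.
(e) fails at (0,0,0,0,0): the formula yields 0, H is 1.
That leaves (a). Evaluating it on every row reproduces the table of H exactly.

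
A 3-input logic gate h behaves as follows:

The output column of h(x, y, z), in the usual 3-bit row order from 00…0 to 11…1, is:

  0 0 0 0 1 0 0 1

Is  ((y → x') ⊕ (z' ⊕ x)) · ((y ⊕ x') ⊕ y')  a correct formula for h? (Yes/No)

Yes

Check the formula against h row by row:
  x=0, y=0, z=0: formula gives 0, h = 0 ✓
  x=0, y=0, z=1: formula gives 0, h = 0 ✓
  x=0, y=1, z=0: formula gives 0, h = 0 ✓
  x=0, y=1, z=1: formula gives 0, h = 0 ✓
  x=1, y=0, z=0: formula gives 1, h = 1 ✓
  … (the remaining 3 rows also agree.)
No disagreement on any input; they are logically equivalent.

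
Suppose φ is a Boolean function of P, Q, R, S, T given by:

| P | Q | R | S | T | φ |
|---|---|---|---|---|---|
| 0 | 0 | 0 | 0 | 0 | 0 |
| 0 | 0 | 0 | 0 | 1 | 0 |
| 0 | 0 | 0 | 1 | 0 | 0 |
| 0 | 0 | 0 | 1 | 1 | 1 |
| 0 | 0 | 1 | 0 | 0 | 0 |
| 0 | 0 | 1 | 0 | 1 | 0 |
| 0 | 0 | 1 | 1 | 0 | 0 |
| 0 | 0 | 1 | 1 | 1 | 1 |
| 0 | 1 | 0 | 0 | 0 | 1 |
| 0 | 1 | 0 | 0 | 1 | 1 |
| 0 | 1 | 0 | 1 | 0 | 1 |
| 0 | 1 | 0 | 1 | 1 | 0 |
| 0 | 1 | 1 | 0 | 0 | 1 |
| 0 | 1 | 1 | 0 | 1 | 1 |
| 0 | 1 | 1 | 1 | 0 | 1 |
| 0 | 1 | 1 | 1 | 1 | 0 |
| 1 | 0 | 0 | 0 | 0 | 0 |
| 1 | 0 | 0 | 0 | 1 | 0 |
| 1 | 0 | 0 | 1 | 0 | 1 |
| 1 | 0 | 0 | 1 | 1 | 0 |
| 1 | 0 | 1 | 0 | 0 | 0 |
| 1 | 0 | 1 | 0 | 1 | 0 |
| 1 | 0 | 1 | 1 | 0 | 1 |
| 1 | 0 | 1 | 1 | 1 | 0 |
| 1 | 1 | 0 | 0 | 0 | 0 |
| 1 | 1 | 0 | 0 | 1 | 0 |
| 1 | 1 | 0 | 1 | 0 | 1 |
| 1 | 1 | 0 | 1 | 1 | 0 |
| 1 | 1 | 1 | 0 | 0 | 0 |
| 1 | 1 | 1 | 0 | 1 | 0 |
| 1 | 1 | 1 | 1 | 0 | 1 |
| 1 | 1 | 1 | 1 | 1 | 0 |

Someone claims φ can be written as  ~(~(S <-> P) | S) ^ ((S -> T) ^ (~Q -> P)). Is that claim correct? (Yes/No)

Evaluate ~(~(S <-> P) | S) ^ ((S -> T) ^ (~Q -> P)) on each row and compare to φ:
  P=0, Q=0, R=0, S=0, T=0: formula gives 0, φ = 0 ✓
  P=0, Q=0, R=0, S=0, T=1: formula gives 0, φ = 0 ✓
  P=0, Q=0, R=0, S=1, T=0: formula gives 0, φ = 0 ✓
  P=0, Q=0, R=0, S=1, T=1: formula gives 1, φ = 1 ✓
  … (the remaining 28 rows also agree.)
No disagreement on any input; they are logically equivalent.

Yes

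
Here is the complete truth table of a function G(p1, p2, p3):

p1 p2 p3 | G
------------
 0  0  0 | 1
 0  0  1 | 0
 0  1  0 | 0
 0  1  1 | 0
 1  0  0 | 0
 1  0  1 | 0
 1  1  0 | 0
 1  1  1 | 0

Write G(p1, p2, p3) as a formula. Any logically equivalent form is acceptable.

G(p1, p2, p3) = not ((p1 or p2) or p3)

The output is 1 only when every input is 0 — NOR of all inputs.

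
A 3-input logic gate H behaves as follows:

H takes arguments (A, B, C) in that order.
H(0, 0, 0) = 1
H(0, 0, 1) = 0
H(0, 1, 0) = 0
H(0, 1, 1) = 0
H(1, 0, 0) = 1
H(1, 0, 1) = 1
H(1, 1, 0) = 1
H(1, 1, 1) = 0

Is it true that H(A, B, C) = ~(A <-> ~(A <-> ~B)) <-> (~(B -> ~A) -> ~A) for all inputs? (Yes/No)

Test each input against both H and the formula:
  A=0, B=0, C=0: formula gives 1, H = 1 ✓
  A=0, B=0, C=1: formula gives 1, but H = 0 ✗
A single disagreement suffices: at (0,0,1) they differ, so the formula does not compute H.

No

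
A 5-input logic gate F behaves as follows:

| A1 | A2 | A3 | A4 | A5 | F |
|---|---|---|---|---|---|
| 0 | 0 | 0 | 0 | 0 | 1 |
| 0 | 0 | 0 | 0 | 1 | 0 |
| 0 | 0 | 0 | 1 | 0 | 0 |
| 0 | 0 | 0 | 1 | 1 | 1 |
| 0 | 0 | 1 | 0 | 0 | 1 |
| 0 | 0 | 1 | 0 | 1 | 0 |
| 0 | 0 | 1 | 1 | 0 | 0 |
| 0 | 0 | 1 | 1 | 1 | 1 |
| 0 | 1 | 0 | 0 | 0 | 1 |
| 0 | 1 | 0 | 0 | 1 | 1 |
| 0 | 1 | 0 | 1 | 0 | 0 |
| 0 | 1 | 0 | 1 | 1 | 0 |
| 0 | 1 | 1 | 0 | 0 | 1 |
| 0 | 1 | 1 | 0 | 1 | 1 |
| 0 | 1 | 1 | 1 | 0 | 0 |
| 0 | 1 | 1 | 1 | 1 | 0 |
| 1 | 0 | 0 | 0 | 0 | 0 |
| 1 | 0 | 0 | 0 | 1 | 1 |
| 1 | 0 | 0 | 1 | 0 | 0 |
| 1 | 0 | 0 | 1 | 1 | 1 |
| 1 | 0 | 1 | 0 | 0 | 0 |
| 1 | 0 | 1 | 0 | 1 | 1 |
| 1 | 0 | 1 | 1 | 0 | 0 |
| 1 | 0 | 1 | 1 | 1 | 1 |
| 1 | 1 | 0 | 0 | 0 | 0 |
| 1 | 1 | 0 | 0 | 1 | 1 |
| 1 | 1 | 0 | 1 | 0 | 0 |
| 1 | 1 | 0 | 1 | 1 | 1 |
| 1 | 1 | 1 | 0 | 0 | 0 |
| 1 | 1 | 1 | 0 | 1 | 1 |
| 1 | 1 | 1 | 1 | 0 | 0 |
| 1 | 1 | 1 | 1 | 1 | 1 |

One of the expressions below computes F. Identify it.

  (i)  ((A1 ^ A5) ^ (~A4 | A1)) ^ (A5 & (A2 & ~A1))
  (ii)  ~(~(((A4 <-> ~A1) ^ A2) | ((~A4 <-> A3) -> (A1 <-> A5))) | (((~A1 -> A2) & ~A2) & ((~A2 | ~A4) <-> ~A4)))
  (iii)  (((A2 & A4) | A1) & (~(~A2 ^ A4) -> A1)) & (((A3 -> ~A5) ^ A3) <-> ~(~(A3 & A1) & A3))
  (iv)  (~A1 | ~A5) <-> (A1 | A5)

i

(ii) fails at (0,0,0,0,1): the formula yields 1, F is 0.
(iii) fails at (0,0,0,0,0): the formula yields 0, F is 1.
(iv) fails at (0,0,0,0,0): the formula yields 0, F is 1.
Only (i) survives; checking it on all 32 rows confirms it matches F.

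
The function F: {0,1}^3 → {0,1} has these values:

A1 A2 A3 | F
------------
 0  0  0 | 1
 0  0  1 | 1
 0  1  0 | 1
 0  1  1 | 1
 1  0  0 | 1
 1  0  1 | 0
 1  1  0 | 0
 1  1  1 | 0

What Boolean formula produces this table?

F(A1, A2, A3) = NOT ((((A1 AND NOT A2) AND A3) OR ((A1 AND A2) AND NOT A3)) OR ((A1 AND A2) AND A3))

F is 0 on only 3 rows — (1,0,1), (1,1,0), (1,1,1). Writing each as a minterm (A1·¬A2·A3, A1·A2·¬A3, A1·A2·A3) and OR-ing them characterizes exactly where F=0, so F is the negation of that disjunction.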